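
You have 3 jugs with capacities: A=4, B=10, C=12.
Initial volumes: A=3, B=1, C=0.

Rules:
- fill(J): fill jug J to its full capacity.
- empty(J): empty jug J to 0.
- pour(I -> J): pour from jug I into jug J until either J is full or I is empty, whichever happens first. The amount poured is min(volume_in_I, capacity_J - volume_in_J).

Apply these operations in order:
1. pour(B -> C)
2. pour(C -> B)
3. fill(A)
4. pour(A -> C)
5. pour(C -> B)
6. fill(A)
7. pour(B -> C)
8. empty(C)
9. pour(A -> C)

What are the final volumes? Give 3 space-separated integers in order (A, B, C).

Answer: 0 0 4

Derivation:
Step 1: pour(B -> C) -> (A=3 B=0 C=1)
Step 2: pour(C -> B) -> (A=3 B=1 C=0)
Step 3: fill(A) -> (A=4 B=1 C=0)
Step 4: pour(A -> C) -> (A=0 B=1 C=4)
Step 5: pour(C -> B) -> (A=0 B=5 C=0)
Step 6: fill(A) -> (A=4 B=5 C=0)
Step 7: pour(B -> C) -> (A=4 B=0 C=5)
Step 8: empty(C) -> (A=4 B=0 C=0)
Step 9: pour(A -> C) -> (A=0 B=0 C=4)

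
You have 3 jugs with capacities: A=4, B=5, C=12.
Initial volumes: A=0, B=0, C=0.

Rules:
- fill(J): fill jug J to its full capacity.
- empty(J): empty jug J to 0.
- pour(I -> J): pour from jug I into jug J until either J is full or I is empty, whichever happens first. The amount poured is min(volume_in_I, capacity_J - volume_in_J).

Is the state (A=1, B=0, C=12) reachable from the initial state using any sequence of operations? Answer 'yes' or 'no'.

BFS from (A=0, B=0, C=0):
  1. fill(B) -> (A=0 B=5 C=0)
  2. fill(C) -> (A=0 B=5 C=12)
  3. pour(B -> A) -> (A=4 B=1 C=12)
  4. empty(A) -> (A=0 B=1 C=12)
  5. pour(B -> A) -> (A=1 B=0 C=12)
Target reached → yes.

Answer: yes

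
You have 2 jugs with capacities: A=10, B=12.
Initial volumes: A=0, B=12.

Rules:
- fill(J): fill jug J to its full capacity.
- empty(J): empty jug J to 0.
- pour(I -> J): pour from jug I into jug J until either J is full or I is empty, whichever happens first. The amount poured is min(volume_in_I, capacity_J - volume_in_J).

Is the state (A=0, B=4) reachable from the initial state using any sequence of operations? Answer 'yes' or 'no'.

Answer: yes

Derivation:
BFS from (A=0, B=12):
  1. pour(B -> A) -> (A=10 B=2)
  2. empty(A) -> (A=0 B=2)
  3. pour(B -> A) -> (A=2 B=0)
  4. fill(B) -> (A=2 B=12)
  5. pour(B -> A) -> (A=10 B=4)
  6. empty(A) -> (A=0 B=4)
Target reached → yes.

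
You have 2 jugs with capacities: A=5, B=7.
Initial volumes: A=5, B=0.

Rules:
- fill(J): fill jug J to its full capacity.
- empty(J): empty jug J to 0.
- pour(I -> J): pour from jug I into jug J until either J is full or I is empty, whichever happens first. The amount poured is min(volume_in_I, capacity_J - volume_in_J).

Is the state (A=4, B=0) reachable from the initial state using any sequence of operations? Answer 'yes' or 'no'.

Answer: yes

Derivation:
BFS from (A=5, B=0):
  1. empty(A) -> (A=0 B=0)
  2. fill(B) -> (A=0 B=7)
  3. pour(B -> A) -> (A=5 B=2)
  4. empty(A) -> (A=0 B=2)
  5. pour(B -> A) -> (A=2 B=0)
  6. fill(B) -> (A=2 B=7)
  7. pour(B -> A) -> (A=5 B=4)
  8. empty(A) -> (A=0 B=4)
  9. pour(B -> A) -> (A=4 B=0)
Target reached → yes.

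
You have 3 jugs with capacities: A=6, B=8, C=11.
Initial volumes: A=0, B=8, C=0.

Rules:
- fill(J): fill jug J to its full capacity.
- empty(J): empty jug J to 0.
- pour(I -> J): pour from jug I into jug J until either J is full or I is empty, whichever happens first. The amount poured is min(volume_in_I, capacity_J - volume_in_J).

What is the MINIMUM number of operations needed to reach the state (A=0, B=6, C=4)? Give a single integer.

BFS from (A=0, B=8, C=0). One shortest path:
  1. pour(B -> A) -> (A=6 B=2 C=0)
  2. empty(A) -> (A=0 B=2 C=0)
  3. pour(B -> A) -> (A=2 B=0 C=0)
  4. fill(B) -> (A=2 B=8 C=0)
  5. pour(B -> A) -> (A=6 B=4 C=0)
  6. pour(B -> C) -> (A=6 B=0 C=4)
  7. pour(A -> B) -> (A=0 B=6 C=4)
Reached target in 7 moves.

Answer: 7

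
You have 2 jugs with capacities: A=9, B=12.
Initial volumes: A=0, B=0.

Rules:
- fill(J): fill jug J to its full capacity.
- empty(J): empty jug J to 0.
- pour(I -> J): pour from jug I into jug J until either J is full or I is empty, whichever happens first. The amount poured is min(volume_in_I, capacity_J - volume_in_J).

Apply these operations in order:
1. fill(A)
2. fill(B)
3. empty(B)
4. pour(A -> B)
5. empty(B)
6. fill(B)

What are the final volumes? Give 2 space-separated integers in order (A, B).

Step 1: fill(A) -> (A=9 B=0)
Step 2: fill(B) -> (A=9 B=12)
Step 3: empty(B) -> (A=9 B=0)
Step 4: pour(A -> B) -> (A=0 B=9)
Step 5: empty(B) -> (A=0 B=0)
Step 6: fill(B) -> (A=0 B=12)

Answer: 0 12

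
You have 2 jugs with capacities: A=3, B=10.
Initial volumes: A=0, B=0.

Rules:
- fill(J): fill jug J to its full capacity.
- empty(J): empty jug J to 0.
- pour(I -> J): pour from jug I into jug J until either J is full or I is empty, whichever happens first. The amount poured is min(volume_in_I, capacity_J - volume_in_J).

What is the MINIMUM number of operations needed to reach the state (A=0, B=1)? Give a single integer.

BFS from (A=0, B=0). One shortest path:
  1. fill(B) -> (A=0 B=10)
  2. pour(B -> A) -> (A=3 B=7)
  3. empty(A) -> (A=0 B=7)
  4. pour(B -> A) -> (A=3 B=4)
  5. empty(A) -> (A=0 B=4)
  6. pour(B -> A) -> (A=3 B=1)
  7. empty(A) -> (A=0 B=1)
Reached target in 7 moves.

Answer: 7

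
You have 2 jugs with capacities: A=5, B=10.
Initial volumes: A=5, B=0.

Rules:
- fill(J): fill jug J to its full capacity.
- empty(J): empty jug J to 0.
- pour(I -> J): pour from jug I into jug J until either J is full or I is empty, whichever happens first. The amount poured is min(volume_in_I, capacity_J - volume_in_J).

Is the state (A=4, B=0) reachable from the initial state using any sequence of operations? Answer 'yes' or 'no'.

Answer: no

Derivation:
BFS explored all 6 reachable states.
Reachable set includes: (0,0), (0,5), (0,10), (5,0), (5,5), (5,10)
Target (A=4, B=0) not in reachable set → no.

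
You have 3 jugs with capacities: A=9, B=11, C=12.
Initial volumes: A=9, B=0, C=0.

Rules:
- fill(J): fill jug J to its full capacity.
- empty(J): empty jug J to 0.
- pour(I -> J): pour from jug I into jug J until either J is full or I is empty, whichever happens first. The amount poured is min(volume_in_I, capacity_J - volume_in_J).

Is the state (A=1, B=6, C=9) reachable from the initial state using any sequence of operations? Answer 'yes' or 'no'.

BFS explored all 680 reachable states.
Reachable set includes: (0,0,0), (0,0,1), (0,0,2), (0,0,3), (0,0,4), (0,0,5), (0,0,6), (0,0,7), (0,0,8), (0,0,9), (0,0,10), (0,0,11) ...
Target (A=1, B=6, C=9) not in reachable set → no.

Answer: no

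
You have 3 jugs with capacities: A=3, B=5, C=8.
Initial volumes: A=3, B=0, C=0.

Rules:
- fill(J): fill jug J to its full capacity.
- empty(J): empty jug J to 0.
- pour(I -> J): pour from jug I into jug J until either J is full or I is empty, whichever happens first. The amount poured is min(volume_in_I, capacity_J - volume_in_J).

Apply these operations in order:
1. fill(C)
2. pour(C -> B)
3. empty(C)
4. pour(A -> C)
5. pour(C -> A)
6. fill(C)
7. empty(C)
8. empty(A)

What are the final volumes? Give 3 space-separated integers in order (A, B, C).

Answer: 0 5 0

Derivation:
Step 1: fill(C) -> (A=3 B=0 C=8)
Step 2: pour(C -> B) -> (A=3 B=5 C=3)
Step 3: empty(C) -> (A=3 B=5 C=0)
Step 4: pour(A -> C) -> (A=0 B=5 C=3)
Step 5: pour(C -> A) -> (A=3 B=5 C=0)
Step 6: fill(C) -> (A=3 B=5 C=8)
Step 7: empty(C) -> (A=3 B=5 C=0)
Step 8: empty(A) -> (A=0 B=5 C=0)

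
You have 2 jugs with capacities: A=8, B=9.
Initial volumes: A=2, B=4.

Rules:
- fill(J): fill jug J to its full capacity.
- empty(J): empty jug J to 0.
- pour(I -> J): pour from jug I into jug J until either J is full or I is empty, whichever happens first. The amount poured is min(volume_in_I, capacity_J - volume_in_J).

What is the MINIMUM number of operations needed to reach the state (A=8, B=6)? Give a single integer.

Answer: 2

Derivation:
BFS from (A=2, B=4). One shortest path:
  1. pour(A -> B) -> (A=0 B=6)
  2. fill(A) -> (A=8 B=6)
Reached target in 2 moves.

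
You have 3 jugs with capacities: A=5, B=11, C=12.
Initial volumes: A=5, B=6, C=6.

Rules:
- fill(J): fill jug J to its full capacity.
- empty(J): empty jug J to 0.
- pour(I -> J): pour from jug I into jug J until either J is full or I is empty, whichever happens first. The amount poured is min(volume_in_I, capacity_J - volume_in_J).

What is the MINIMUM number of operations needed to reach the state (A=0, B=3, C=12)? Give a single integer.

BFS from (A=5, B=6, C=6). One shortest path:
  1. fill(B) -> (A=5 B=11 C=6)
  2. pour(A -> C) -> (A=0 B=11 C=11)
  3. fill(A) -> (A=5 B=11 C=11)
  4. pour(A -> C) -> (A=4 B=11 C=12)
  5. empty(C) -> (A=4 B=11 C=0)
  6. pour(A -> C) -> (A=0 B=11 C=4)
  7. pour(B -> C) -> (A=0 B=3 C=12)
Reached target in 7 moves.

Answer: 7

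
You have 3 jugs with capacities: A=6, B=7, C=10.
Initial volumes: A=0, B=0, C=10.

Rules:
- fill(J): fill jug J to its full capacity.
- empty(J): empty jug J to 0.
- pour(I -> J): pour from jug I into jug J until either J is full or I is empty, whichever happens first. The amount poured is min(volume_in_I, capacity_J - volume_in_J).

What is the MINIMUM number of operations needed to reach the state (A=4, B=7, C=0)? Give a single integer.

Answer: 4

Derivation:
BFS from (A=0, B=0, C=10). One shortest path:
  1. fill(B) -> (A=0 B=7 C=10)
  2. pour(C -> A) -> (A=6 B=7 C=4)
  3. empty(A) -> (A=0 B=7 C=4)
  4. pour(C -> A) -> (A=4 B=7 C=0)
Reached target in 4 moves.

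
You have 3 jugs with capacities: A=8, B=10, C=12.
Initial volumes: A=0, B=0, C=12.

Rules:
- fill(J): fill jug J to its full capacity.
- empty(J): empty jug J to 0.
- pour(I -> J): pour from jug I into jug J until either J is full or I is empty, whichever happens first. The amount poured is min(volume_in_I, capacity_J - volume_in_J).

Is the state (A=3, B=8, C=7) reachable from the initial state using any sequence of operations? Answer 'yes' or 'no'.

Answer: no

Derivation:
BFS explored all 150 reachable states.
Reachable set includes: (0,0,0), (0,0,2), (0,0,4), (0,0,6), (0,0,8), (0,0,10), (0,0,12), (0,2,0), (0,2,2), (0,2,4), (0,2,6), (0,2,8) ...
Target (A=3, B=8, C=7) not in reachable set → no.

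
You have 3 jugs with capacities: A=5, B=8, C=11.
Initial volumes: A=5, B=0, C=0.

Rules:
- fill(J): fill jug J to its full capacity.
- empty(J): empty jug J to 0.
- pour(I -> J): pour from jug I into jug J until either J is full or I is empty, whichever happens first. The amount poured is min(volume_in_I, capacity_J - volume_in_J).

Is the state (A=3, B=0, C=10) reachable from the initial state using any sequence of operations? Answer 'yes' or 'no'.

Answer: yes

Derivation:
BFS from (A=5, B=0, C=0):
  1. fill(B) -> (A=5 B=8 C=0)
  2. pour(A -> C) -> (A=0 B=8 C=5)
  3. pour(B -> A) -> (A=5 B=3 C=5)
  4. pour(A -> C) -> (A=0 B=3 C=10)
  5. pour(B -> A) -> (A=3 B=0 C=10)
Target reached → yes.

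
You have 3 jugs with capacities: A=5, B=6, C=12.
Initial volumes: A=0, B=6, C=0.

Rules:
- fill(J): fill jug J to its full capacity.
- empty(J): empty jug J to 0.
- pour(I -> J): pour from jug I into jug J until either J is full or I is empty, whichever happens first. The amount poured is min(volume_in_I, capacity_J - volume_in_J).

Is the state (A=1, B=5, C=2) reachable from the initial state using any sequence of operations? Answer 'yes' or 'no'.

Answer: no

Derivation:
BFS explored all 326 reachable states.
Reachable set includes: (0,0,0), (0,0,1), (0,0,2), (0,0,3), (0,0,4), (0,0,5), (0,0,6), (0,0,7), (0,0,8), (0,0,9), (0,0,10), (0,0,11) ...
Target (A=1, B=5, C=2) not in reachable set → no.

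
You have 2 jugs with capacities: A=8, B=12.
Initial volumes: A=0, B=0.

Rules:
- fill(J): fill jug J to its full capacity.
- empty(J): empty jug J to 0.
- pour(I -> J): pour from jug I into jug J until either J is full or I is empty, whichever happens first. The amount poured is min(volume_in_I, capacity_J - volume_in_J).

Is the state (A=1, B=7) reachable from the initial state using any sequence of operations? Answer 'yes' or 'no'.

Answer: no

Derivation:
BFS explored all 10 reachable states.
Reachable set includes: (0,0), (0,4), (0,8), (0,12), (4,0), (4,12), (8,0), (8,4), (8,8), (8,12)
Target (A=1, B=7) not in reachable set → no.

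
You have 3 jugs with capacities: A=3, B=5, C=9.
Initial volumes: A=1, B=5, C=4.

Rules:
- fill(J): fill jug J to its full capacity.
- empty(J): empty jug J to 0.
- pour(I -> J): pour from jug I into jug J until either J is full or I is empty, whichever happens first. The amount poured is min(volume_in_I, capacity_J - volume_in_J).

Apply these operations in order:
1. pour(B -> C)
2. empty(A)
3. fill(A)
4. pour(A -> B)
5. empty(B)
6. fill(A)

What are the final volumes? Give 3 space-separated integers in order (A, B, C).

Step 1: pour(B -> C) -> (A=1 B=0 C=9)
Step 2: empty(A) -> (A=0 B=0 C=9)
Step 3: fill(A) -> (A=3 B=0 C=9)
Step 4: pour(A -> B) -> (A=0 B=3 C=9)
Step 5: empty(B) -> (A=0 B=0 C=9)
Step 6: fill(A) -> (A=3 B=0 C=9)

Answer: 3 0 9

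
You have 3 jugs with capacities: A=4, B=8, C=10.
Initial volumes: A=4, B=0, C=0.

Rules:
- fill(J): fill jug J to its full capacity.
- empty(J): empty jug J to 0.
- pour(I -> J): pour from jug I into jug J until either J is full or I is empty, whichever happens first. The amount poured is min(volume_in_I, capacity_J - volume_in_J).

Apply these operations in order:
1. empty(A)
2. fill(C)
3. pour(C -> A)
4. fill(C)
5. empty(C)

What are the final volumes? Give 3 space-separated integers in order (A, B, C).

Answer: 4 0 0

Derivation:
Step 1: empty(A) -> (A=0 B=0 C=0)
Step 2: fill(C) -> (A=0 B=0 C=10)
Step 3: pour(C -> A) -> (A=4 B=0 C=6)
Step 4: fill(C) -> (A=4 B=0 C=10)
Step 5: empty(C) -> (A=4 B=0 C=0)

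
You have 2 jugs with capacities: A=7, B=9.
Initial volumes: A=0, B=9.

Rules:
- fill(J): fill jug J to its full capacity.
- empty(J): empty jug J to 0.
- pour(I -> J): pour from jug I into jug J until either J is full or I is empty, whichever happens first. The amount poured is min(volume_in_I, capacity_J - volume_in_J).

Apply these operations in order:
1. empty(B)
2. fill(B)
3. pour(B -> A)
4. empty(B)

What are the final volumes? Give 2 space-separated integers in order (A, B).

Answer: 7 0

Derivation:
Step 1: empty(B) -> (A=0 B=0)
Step 2: fill(B) -> (A=0 B=9)
Step 3: pour(B -> A) -> (A=7 B=2)
Step 4: empty(B) -> (A=7 B=0)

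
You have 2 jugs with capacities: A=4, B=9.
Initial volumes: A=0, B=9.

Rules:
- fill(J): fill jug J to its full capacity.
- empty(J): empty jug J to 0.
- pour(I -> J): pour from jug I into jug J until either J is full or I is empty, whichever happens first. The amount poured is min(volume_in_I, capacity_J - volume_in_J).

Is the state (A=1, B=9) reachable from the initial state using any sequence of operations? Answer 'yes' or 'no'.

Answer: yes

Derivation:
BFS from (A=0, B=9):
  1. pour(B -> A) -> (A=4 B=5)
  2. empty(A) -> (A=0 B=5)
  3. pour(B -> A) -> (A=4 B=1)
  4. empty(A) -> (A=0 B=1)
  5. pour(B -> A) -> (A=1 B=0)
  6. fill(B) -> (A=1 B=9)
Target reached → yes.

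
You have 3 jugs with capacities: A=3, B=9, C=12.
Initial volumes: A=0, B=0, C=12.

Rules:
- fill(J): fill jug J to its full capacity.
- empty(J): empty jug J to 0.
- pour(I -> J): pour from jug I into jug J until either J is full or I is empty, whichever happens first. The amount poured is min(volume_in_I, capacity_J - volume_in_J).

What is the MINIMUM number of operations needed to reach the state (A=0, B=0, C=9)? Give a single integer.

BFS from (A=0, B=0, C=12). One shortest path:
  1. pour(C -> A) -> (A=3 B=0 C=9)
  2. empty(A) -> (A=0 B=0 C=9)
Reached target in 2 moves.

Answer: 2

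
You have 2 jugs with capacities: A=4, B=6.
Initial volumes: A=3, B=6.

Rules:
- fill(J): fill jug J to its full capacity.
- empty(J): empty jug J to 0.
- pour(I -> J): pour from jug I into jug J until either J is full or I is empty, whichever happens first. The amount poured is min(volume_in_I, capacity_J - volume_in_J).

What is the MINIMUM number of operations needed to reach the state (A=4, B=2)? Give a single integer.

BFS from (A=3, B=6). One shortest path:
  1. empty(A) -> (A=0 B=6)
  2. pour(B -> A) -> (A=4 B=2)
Reached target in 2 moves.

Answer: 2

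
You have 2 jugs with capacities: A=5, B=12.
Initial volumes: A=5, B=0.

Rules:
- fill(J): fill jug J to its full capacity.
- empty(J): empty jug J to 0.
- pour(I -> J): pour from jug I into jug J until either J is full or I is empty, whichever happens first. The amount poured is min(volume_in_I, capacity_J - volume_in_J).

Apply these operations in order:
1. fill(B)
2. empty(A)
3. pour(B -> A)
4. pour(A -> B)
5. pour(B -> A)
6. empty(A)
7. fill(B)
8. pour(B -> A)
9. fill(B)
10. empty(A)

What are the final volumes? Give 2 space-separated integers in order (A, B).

Step 1: fill(B) -> (A=5 B=12)
Step 2: empty(A) -> (A=0 B=12)
Step 3: pour(B -> A) -> (A=5 B=7)
Step 4: pour(A -> B) -> (A=0 B=12)
Step 5: pour(B -> A) -> (A=5 B=7)
Step 6: empty(A) -> (A=0 B=7)
Step 7: fill(B) -> (A=0 B=12)
Step 8: pour(B -> A) -> (A=5 B=7)
Step 9: fill(B) -> (A=5 B=12)
Step 10: empty(A) -> (A=0 B=12)

Answer: 0 12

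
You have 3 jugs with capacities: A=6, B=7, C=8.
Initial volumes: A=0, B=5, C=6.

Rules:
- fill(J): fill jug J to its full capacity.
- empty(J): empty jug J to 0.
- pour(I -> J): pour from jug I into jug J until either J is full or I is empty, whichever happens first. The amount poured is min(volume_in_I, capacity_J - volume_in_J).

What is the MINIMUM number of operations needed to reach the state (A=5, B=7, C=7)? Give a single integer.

BFS from (A=0, B=5, C=6). One shortest path:
  1. pour(B -> A) -> (A=5 B=0 C=6)
  2. pour(C -> B) -> (A=5 B=6 C=0)
  3. fill(C) -> (A=5 B=6 C=8)
  4. pour(C -> B) -> (A=5 B=7 C=7)
Reached target in 4 moves.

Answer: 4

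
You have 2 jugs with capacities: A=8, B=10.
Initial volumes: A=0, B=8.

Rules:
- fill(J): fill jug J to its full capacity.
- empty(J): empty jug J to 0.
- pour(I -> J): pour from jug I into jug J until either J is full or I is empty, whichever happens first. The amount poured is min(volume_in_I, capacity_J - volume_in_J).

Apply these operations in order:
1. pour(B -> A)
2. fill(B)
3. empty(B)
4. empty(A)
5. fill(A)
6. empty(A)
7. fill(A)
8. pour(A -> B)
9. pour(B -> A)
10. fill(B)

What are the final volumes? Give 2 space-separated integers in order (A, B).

Step 1: pour(B -> A) -> (A=8 B=0)
Step 2: fill(B) -> (A=8 B=10)
Step 3: empty(B) -> (A=8 B=0)
Step 4: empty(A) -> (A=0 B=0)
Step 5: fill(A) -> (A=8 B=0)
Step 6: empty(A) -> (A=0 B=0)
Step 7: fill(A) -> (A=8 B=0)
Step 8: pour(A -> B) -> (A=0 B=8)
Step 9: pour(B -> A) -> (A=8 B=0)
Step 10: fill(B) -> (A=8 B=10)

Answer: 8 10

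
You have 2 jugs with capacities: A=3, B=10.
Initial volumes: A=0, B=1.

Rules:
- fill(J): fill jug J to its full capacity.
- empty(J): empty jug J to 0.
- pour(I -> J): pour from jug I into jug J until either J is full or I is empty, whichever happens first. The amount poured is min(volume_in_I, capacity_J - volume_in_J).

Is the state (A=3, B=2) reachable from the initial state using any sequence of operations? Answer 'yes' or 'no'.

BFS from (A=0, B=1):
  1. pour(B -> A) -> (A=1 B=0)
  2. fill(B) -> (A=1 B=10)
  3. pour(B -> A) -> (A=3 B=8)
  4. empty(A) -> (A=0 B=8)
  5. pour(B -> A) -> (A=3 B=5)
  6. empty(A) -> (A=0 B=5)
  7. pour(B -> A) -> (A=3 B=2)
Target reached → yes.

Answer: yes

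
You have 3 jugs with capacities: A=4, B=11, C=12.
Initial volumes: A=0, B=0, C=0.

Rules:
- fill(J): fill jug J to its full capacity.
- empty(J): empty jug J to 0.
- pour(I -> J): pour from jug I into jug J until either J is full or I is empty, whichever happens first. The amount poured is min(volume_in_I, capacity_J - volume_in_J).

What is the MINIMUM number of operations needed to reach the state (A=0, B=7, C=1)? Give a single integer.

Answer: 4

Derivation:
BFS from (A=0, B=0, C=0). One shortest path:
  1. fill(C) -> (A=0 B=0 C=12)
  2. pour(C -> B) -> (A=0 B=11 C=1)
  3. pour(B -> A) -> (A=4 B=7 C=1)
  4. empty(A) -> (A=0 B=7 C=1)
Reached target in 4 moves.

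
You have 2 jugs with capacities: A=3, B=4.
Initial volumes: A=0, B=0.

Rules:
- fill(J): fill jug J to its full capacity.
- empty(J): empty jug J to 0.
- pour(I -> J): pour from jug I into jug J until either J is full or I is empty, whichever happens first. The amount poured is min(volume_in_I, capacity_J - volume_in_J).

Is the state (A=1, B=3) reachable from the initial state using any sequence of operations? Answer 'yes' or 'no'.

BFS explored all 14 reachable states.
Reachable set includes: (0,0), (0,1), (0,2), (0,3), (0,4), (1,0), (1,4), (2,0), (2,4), (3,0), (3,1), (3,2) ...
Target (A=1, B=3) not in reachable set → no.

Answer: no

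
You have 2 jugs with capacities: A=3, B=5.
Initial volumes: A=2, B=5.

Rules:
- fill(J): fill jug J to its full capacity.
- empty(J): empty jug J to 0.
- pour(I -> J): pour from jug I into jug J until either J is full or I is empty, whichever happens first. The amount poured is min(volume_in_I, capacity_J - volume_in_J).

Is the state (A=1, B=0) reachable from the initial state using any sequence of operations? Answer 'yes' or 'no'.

Answer: yes

Derivation:
BFS from (A=2, B=5):
  1. pour(B -> A) -> (A=3 B=4)
  2. empty(A) -> (A=0 B=4)
  3. pour(B -> A) -> (A=3 B=1)
  4. empty(A) -> (A=0 B=1)
  5. pour(B -> A) -> (A=1 B=0)
Target reached → yes.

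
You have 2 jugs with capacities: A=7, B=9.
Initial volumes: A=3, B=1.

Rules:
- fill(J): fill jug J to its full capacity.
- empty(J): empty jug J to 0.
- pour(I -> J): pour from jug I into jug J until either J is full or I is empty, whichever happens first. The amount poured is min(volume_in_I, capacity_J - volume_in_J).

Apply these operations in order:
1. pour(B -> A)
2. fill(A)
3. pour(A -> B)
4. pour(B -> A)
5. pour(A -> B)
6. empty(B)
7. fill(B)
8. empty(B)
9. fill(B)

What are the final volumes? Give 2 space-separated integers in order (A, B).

Step 1: pour(B -> A) -> (A=4 B=0)
Step 2: fill(A) -> (A=7 B=0)
Step 3: pour(A -> B) -> (A=0 B=7)
Step 4: pour(B -> A) -> (A=7 B=0)
Step 5: pour(A -> B) -> (A=0 B=7)
Step 6: empty(B) -> (A=0 B=0)
Step 7: fill(B) -> (A=0 B=9)
Step 8: empty(B) -> (A=0 B=0)
Step 9: fill(B) -> (A=0 B=9)

Answer: 0 9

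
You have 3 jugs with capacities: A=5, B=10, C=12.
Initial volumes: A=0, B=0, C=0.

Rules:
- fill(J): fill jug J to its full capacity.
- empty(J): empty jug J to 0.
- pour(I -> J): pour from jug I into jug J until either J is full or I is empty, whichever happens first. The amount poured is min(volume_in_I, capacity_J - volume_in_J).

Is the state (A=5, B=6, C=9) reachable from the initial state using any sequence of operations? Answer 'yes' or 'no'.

BFS from (A=0, B=0, C=0):
  1. fill(C) -> (A=0 B=0 C=12)
  2. pour(C -> B) -> (A=0 B=10 C=2)
  3. pour(C -> A) -> (A=2 B=10 C=0)
  4. pour(B -> C) -> (A=2 B=0 C=10)
  5. fill(B) -> (A=2 B=10 C=10)
  6. pour(B -> C) -> (A=2 B=8 C=12)
  7. empty(C) -> (A=2 B=8 C=0)
  8. pour(B -> C) -> (A=2 B=0 C=8)
  9. fill(B) -> (A=2 B=10 C=8)
  10. pour(B -> C) -> (A=2 B=6 C=12)
  11. pour(C -> A) -> (A=5 B=6 C=9)
Target reached → yes.

Answer: yes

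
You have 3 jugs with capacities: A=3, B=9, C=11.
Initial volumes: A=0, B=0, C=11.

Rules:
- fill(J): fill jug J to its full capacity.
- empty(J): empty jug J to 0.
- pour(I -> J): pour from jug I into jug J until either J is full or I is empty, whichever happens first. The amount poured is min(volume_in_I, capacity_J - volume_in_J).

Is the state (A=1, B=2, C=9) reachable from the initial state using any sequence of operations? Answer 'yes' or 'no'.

BFS explored all 320 reachable states.
Reachable set includes: (0,0,0), (0,0,1), (0,0,2), (0,0,3), (0,0,4), (0,0,5), (0,0,6), (0,0,7), (0,0,8), (0,0,9), (0,0,10), (0,0,11) ...
Target (A=1, B=2, C=9) not in reachable set → no.

Answer: no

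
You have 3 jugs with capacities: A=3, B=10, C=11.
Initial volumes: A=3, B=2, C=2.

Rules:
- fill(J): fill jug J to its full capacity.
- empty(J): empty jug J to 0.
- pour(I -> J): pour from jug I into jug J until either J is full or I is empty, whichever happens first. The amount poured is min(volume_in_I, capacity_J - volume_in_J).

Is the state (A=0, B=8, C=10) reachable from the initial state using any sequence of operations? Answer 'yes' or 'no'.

Answer: yes

Derivation:
BFS from (A=3, B=2, C=2):
  1. pour(A -> B) -> (A=0 B=5 C=2)
  2. pour(C -> A) -> (A=2 B=5 C=0)
  3. fill(C) -> (A=2 B=5 C=11)
  4. pour(C -> A) -> (A=3 B=5 C=10)
  5. pour(A -> B) -> (A=0 B=8 C=10)
Target reached → yes.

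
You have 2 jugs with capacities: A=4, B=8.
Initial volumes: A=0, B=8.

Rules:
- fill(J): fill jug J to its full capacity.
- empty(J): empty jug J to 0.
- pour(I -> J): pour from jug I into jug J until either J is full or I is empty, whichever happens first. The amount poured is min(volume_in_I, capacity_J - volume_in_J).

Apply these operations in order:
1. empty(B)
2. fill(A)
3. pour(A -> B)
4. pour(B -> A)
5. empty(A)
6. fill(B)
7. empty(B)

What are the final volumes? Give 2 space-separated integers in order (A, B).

Step 1: empty(B) -> (A=0 B=0)
Step 2: fill(A) -> (A=4 B=0)
Step 3: pour(A -> B) -> (A=0 B=4)
Step 4: pour(B -> A) -> (A=4 B=0)
Step 5: empty(A) -> (A=0 B=0)
Step 6: fill(B) -> (A=0 B=8)
Step 7: empty(B) -> (A=0 B=0)

Answer: 0 0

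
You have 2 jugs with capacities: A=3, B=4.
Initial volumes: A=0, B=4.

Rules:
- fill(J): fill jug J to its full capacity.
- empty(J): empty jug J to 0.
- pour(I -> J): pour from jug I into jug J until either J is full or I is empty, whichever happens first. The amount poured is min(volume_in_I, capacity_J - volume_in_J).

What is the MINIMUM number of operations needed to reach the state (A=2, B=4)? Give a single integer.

Answer: 5

Derivation:
BFS from (A=0, B=4). One shortest path:
  1. fill(A) -> (A=3 B=4)
  2. empty(B) -> (A=3 B=0)
  3. pour(A -> B) -> (A=0 B=3)
  4. fill(A) -> (A=3 B=3)
  5. pour(A -> B) -> (A=2 B=4)
Reached target in 5 moves.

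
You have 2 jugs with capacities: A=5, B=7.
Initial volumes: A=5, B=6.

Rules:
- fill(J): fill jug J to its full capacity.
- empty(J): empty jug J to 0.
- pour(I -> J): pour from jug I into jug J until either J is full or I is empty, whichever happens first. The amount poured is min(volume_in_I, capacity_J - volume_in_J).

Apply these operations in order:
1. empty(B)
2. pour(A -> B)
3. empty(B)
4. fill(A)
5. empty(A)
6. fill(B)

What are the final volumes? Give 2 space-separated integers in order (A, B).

Step 1: empty(B) -> (A=5 B=0)
Step 2: pour(A -> B) -> (A=0 B=5)
Step 3: empty(B) -> (A=0 B=0)
Step 4: fill(A) -> (A=5 B=0)
Step 5: empty(A) -> (A=0 B=0)
Step 6: fill(B) -> (A=0 B=7)

Answer: 0 7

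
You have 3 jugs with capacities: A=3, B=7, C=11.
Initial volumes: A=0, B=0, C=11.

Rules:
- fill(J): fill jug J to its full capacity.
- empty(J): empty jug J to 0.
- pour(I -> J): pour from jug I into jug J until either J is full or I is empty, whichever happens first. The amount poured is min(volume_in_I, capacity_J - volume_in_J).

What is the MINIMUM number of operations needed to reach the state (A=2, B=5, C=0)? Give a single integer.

BFS from (A=0, B=0, C=11). One shortest path:
  1. fill(A) -> (A=3 B=0 C=11)
  2. pour(A -> B) -> (A=0 B=3 C=11)
  3. pour(C -> A) -> (A=3 B=3 C=8)
  4. pour(A -> B) -> (A=0 B=6 C=8)
  5. pour(C -> A) -> (A=3 B=6 C=5)
  6. pour(A -> B) -> (A=2 B=7 C=5)
  7. empty(B) -> (A=2 B=0 C=5)
  8. pour(C -> B) -> (A=2 B=5 C=0)
Reached target in 8 moves.

Answer: 8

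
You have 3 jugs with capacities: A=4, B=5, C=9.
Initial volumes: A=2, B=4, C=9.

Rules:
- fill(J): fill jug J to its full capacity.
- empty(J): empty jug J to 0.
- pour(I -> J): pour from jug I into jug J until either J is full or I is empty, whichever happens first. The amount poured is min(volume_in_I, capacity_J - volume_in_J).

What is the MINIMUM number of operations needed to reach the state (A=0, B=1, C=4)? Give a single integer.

BFS from (A=2, B=4, C=9). One shortest path:
  1. empty(A) -> (A=0 B=4 C=9)
  2. fill(B) -> (A=0 B=5 C=9)
  3. empty(C) -> (A=0 B=5 C=0)
  4. pour(B -> A) -> (A=4 B=1 C=0)
  5. pour(A -> C) -> (A=0 B=1 C=4)
Reached target in 5 moves.

Answer: 5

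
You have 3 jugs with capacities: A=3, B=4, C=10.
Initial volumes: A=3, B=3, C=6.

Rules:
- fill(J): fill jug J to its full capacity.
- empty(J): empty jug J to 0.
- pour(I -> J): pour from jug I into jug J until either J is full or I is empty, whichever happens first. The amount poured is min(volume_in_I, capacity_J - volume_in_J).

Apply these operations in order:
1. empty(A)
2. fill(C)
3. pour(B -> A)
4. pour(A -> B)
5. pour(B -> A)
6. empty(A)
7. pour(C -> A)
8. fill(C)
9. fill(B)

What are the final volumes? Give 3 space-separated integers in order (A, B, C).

Step 1: empty(A) -> (A=0 B=3 C=6)
Step 2: fill(C) -> (A=0 B=3 C=10)
Step 3: pour(B -> A) -> (A=3 B=0 C=10)
Step 4: pour(A -> B) -> (A=0 B=3 C=10)
Step 5: pour(B -> A) -> (A=3 B=0 C=10)
Step 6: empty(A) -> (A=0 B=0 C=10)
Step 7: pour(C -> A) -> (A=3 B=0 C=7)
Step 8: fill(C) -> (A=3 B=0 C=10)
Step 9: fill(B) -> (A=3 B=4 C=10)

Answer: 3 4 10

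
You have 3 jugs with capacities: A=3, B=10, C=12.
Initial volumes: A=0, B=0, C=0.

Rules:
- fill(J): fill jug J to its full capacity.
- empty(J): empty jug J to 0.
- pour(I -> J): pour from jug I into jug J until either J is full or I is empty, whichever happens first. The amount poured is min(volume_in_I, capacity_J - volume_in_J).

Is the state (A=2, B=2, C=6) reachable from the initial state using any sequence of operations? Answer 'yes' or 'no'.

BFS explored all 374 reachable states.
Reachable set includes: (0,0,0), (0,0,1), (0,0,2), (0,0,3), (0,0,4), (0,0,5), (0,0,6), (0,0,7), (0,0,8), (0,0,9), (0,0,10), (0,0,11) ...
Target (A=2, B=2, C=6) not in reachable set → no.

Answer: no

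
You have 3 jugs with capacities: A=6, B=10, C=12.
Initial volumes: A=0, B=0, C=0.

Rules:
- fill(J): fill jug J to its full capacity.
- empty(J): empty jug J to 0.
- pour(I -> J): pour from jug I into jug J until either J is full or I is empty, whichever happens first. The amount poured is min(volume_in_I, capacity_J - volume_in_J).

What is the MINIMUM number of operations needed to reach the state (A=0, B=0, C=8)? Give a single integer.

Answer: 5

Derivation:
BFS from (A=0, B=0, C=0). One shortest path:
  1. fill(A) -> (A=6 B=0 C=0)
  2. fill(C) -> (A=6 B=0 C=12)
  3. pour(A -> B) -> (A=0 B=6 C=12)
  4. pour(C -> B) -> (A=0 B=10 C=8)
  5. empty(B) -> (A=0 B=0 C=8)
Reached target in 5 moves.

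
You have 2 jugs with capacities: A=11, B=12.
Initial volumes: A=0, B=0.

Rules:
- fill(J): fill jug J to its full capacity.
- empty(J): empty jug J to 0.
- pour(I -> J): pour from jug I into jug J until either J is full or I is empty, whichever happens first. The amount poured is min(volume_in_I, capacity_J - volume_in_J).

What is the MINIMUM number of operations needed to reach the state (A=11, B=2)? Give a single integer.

Answer: 6

Derivation:
BFS from (A=0, B=0). One shortest path:
  1. fill(B) -> (A=0 B=12)
  2. pour(B -> A) -> (A=11 B=1)
  3. empty(A) -> (A=0 B=1)
  4. pour(B -> A) -> (A=1 B=0)
  5. fill(B) -> (A=1 B=12)
  6. pour(B -> A) -> (A=11 B=2)
Reached target in 6 moves.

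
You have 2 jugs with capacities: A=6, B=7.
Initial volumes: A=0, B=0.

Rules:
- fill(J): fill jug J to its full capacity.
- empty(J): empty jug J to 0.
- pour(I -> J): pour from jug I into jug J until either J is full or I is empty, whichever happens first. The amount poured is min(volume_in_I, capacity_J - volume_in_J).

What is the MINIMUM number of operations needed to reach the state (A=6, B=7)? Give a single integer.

Answer: 2

Derivation:
BFS from (A=0, B=0). One shortest path:
  1. fill(A) -> (A=6 B=0)
  2. fill(B) -> (A=6 B=7)
Reached target in 2 moves.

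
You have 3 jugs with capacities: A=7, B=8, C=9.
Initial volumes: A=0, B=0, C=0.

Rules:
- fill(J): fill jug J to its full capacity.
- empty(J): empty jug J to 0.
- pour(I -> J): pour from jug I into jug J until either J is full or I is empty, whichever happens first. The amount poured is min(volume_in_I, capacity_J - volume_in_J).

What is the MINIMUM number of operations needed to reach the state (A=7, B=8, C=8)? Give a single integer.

BFS from (A=0, B=0, C=0). One shortest path:
  1. fill(A) -> (A=7 B=0 C=0)
  2. fill(B) -> (A=7 B=8 C=0)
  3. pour(B -> C) -> (A=7 B=0 C=8)
  4. fill(B) -> (A=7 B=8 C=8)
Reached target in 4 moves.

Answer: 4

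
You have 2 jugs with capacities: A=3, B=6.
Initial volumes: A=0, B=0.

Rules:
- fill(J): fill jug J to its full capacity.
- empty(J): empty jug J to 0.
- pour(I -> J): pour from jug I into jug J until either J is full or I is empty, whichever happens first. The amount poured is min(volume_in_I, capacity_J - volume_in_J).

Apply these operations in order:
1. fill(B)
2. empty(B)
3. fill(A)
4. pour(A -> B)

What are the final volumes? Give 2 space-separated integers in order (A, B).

Step 1: fill(B) -> (A=0 B=6)
Step 2: empty(B) -> (A=0 B=0)
Step 3: fill(A) -> (A=3 B=0)
Step 4: pour(A -> B) -> (A=0 B=3)

Answer: 0 3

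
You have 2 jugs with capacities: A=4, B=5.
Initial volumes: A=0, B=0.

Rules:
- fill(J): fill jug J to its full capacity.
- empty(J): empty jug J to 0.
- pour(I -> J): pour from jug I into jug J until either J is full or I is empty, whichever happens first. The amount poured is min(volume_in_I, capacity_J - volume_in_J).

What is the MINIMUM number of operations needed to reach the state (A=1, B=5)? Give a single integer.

Answer: 5

Derivation:
BFS from (A=0, B=0). One shortest path:
  1. fill(B) -> (A=0 B=5)
  2. pour(B -> A) -> (A=4 B=1)
  3. empty(A) -> (A=0 B=1)
  4. pour(B -> A) -> (A=1 B=0)
  5. fill(B) -> (A=1 B=5)
Reached target in 5 moves.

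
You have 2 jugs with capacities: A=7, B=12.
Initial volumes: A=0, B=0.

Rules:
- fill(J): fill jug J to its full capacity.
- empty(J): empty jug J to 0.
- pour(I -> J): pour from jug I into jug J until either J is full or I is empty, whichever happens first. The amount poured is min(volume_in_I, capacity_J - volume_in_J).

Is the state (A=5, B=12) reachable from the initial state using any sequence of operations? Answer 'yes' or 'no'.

Answer: yes

Derivation:
BFS from (A=0, B=0):
  1. fill(B) -> (A=0 B=12)
  2. pour(B -> A) -> (A=7 B=5)
  3. empty(A) -> (A=0 B=5)
  4. pour(B -> A) -> (A=5 B=0)
  5. fill(B) -> (A=5 B=12)
Target reached → yes.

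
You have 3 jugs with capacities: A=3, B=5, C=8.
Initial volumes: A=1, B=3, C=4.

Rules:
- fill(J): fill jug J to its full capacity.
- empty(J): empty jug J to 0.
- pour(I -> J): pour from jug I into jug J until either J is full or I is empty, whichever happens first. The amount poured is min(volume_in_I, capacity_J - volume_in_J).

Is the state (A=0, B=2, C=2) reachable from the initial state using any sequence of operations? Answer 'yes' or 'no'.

BFS from (A=1, B=3, C=4):
  1. empty(A) -> (A=0 B=3 C=4)
  2. pour(C -> B) -> (A=0 B=5 C=2)
  3. pour(B -> A) -> (A=3 B=2 C=2)
  4. empty(A) -> (A=0 B=2 C=2)
Target reached → yes.

Answer: yes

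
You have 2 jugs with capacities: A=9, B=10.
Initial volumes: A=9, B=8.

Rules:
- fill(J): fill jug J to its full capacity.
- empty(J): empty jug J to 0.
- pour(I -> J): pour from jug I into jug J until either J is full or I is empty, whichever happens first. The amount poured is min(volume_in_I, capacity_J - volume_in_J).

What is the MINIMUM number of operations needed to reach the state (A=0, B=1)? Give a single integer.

Answer: 4

Derivation:
BFS from (A=9, B=8). One shortest path:
  1. empty(A) -> (A=0 B=8)
  2. fill(B) -> (A=0 B=10)
  3. pour(B -> A) -> (A=9 B=1)
  4. empty(A) -> (A=0 B=1)
Reached target in 4 moves.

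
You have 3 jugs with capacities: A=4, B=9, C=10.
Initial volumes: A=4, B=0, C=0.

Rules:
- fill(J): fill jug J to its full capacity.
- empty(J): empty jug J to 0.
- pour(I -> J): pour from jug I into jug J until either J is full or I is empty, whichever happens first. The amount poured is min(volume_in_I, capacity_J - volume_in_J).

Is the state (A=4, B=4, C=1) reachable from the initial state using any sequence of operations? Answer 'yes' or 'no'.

Answer: yes

Derivation:
BFS from (A=4, B=0, C=0):
  1. fill(C) -> (A=4 B=0 C=10)
  2. pour(C -> B) -> (A=4 B=9 C=1)
  3. empty(B) -> (A=4 B=0 C=1)
  4. pour(A -> B) -> (A=0 B=4 C=1)
  5. fill(A) -> (A=4 B=4 C=1)
Target reached → yes.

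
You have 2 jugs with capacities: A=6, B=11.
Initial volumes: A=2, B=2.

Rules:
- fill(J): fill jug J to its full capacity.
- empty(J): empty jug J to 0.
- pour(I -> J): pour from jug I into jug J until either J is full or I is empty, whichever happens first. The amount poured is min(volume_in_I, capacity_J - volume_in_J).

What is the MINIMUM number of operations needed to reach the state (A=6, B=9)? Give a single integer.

Answer: 3

Derivation:
BFS from (A=2, B=2). One shortest path:
  1. pour(B -> A) -> (A=4 B=0)
  2. fill(B) -> (A=4 B=11)
  3. pour(B -> A) -> (A=6 B=9)
Reached target in 3 moves.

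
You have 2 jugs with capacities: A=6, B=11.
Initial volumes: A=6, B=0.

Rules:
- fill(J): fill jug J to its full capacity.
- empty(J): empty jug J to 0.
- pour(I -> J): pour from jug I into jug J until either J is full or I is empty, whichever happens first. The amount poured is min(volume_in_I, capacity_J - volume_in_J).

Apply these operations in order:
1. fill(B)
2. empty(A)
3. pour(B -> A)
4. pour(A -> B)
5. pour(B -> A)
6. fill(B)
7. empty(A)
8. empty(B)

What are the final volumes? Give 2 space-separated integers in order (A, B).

Step 1: fill(B) -> (A=6 B=11)
Step 2: empty(A) -> (A=0 B=11)
Step 3: pour(B -> A) -> (A=6 B=5)
Step 4: pour(A -> B) -> (A=0 B=11)
Step 5: pour(B -> A) -> (A=6 B=5)
Step 6: fill(B) -> (A=6 B=11)
Step 7: empty(A) -> (A=0 B=11)
Step 8: empty(B) -> (A=0 B=0)

Answer: 0 0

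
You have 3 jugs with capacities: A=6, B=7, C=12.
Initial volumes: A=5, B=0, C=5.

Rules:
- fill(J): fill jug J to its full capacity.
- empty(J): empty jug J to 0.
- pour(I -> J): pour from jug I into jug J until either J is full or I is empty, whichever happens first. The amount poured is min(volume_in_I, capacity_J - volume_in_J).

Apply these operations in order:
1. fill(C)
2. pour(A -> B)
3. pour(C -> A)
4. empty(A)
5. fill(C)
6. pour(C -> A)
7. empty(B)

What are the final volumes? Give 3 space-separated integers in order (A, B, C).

Answer: 6 0 6

Derivation:
Step 1: fill(C) -> (A=5 B=0 C=12)
Step 2: pour(A -> B) -> (A=0 B=5 C=12)
Step 3: pour(C -> A) -> (A=6 B=5 C=6)
Step 4: empty(A) -> (A=0 B=5 C=6)
Step 5: fill(C) -> (A=0 B=5 C=12)
Step 6: pour(C -> A) -> (A=6 B=5 C=6)
Step 7: empty(B) -> (A=6 B=0 C=6)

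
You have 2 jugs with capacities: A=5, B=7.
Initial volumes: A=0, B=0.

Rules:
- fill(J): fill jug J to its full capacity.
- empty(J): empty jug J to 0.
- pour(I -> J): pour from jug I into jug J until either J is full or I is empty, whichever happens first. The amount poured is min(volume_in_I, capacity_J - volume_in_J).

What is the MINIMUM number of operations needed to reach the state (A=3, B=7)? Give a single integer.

BFS from (A=0, B=0). One shortest path:
  1. fill(A) -> (A=5 B=0)
  2. pour(A -> B) -> (A=0 B=5)
  3. fill(A) -> (A=5 B=5)
  4. pour(A -> B) -> (A=3 B=7)
Reached target in 4 moves.

Answer: 4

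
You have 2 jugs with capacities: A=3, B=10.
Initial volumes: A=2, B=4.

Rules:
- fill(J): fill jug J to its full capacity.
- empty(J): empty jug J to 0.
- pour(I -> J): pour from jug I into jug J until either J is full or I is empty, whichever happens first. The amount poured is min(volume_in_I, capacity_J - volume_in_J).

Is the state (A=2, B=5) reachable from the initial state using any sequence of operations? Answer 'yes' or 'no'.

Answer: no

Derivation:
BFS explored all 27 reachable states.
Reachable set includes: (0,0), (0,1), (0,2), (0,3), (0,4), (0,5), (0,6), (0,7), (0,8), (0,9), (0,10), (1,0) ...
Target (A=2, B=5) not in reachable set → no.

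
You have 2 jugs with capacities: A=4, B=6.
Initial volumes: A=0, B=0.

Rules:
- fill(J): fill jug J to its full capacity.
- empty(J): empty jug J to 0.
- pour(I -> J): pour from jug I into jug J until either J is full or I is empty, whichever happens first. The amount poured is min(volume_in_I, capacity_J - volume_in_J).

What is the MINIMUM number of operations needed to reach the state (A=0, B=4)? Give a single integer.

Answer: 2

Derivation:
BFS from (A=0, B=0). One shortest path:
  1. fill(A) -> (A=4 B=0)
  2. pour(A -> B) -> (A=0 B=4)
Reached target in 2 moves.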